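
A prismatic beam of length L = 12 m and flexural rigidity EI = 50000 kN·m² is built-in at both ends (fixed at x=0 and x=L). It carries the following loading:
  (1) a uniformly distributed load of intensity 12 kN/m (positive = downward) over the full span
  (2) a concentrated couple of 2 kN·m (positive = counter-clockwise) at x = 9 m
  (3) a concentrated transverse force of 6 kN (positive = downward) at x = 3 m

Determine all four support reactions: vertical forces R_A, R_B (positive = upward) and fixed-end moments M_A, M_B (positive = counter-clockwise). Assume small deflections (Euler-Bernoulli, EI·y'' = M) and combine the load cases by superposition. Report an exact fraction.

Load 1 — uniform load w=12 kN/m over full span:
  R_A = wL/2 = 12·12/2 = 72 kN
  M_A = wL²/12 = 12·12²/12 = 144 kN·m
  R_B = wL/2 = 12·12/2 = 72 kN
  M_B = -wL²/12 = -12·12²/12 = -144 kN·m
Load 2 — applied couple M₀=2 kN·m at a=9 m (b=L-a=3):
  R_A = 6M₀ab/L³ = 6·2·9·3/12³ = 3/16 kN
  M_A = M₀b(2a-b)/L² = 2·3·(2·9-3)/12² = 5/8 kN·m
  R_B = -6M₀ab/L³ = -6·2·9·3/12³ = -3/16 kN
  M_B = M₀a(2b-a)/L² = 2·9·(2·3-9)/12² = -3/8 kN·m
Load 3 — point force P=6 kN at a=3 m (b=L-a=9):
  R_A = Pb²(3a+b)/L³ = 6·9²·(3·3+9)/12³ = 81/16 kN
  M_A = Pab²/L² = 6·3·9²/12² = 81/8 kN·m
  R_B = Pa²(a+3b)/L³ = 6·3²·(3+3·9)/12³ = 15/16 kN
  M_B = -Pa²b/L² = -6·3²·9/12² = -27/8 kN·m
Superposition: R_A = 309/4 kN, M_A = 619/4 kN·m, R_B = 291/4 kN, M_B = -591/4 kN·m

R_A = 309/4 kN, M_A = 619/4 kN·m, R_B = 291/4 kN, M_B = -591/4 kN·m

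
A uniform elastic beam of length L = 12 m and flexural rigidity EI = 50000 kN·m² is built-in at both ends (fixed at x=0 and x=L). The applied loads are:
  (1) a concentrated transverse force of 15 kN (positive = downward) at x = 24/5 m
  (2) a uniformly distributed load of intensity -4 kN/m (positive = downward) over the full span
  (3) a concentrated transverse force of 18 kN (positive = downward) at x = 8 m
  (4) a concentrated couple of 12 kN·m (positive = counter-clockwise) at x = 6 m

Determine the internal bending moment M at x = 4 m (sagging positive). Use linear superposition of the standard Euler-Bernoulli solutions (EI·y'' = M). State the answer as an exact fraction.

Load 1 — point force P=15 kN at a=24/5 m (b=L-a=36/5):
  M_1 = Pb²(3a+b)x/L³ - Pab²/L²  [x≤a] = 15·(36/5)²·(3·(24/5)+(36/5))·4/12³ - 15·(24/5)·(36/5)²/12² = 324/25 kN·m
Load 2 — uniform load w=-4 kN/m over full span:
  M_2 = wLx/2 - wL²/12 - wx²/2 = (-4)·12·4/2 - (-4)·12²/12 - (-4)·4²/2 = -16 kN·m
Load 3 — point force P=18 kN at a=8 m (b=L-a=4):
  M_3 = Pb²(3a+b)x/L³ - Pab²/L²  [x≤a] = 18·4²·(3·8+4)·4/12³ - 18·8·4²/12² = 8/3 kN·m
Load 4 — applied couple M₀=12 kN·m at a=6 m (b=L-a=6):
  M_4 = R_Ax - M_A  [x≤a] with R_A=3/2, M_A=3 = (3/2)·4 - 3 = 3 kN·m
Superposition: M = Σ M_i = 197/75 kN·m ≈ 2.626667 kN·m

M(4) = 197/75 kN·m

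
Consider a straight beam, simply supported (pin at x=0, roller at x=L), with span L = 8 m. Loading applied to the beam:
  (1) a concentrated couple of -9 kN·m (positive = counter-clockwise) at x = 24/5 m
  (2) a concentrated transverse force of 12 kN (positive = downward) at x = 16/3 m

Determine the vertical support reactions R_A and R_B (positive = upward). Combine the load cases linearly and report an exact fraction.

R_A = 23/8 kN, R_B = 73/8 kN

Load 1 — applied couple M₀=-9 kN·m at a=24/5 m (b=L-a=16/5):
  R_A = M₀/L = (-9)/8 = -9/8 kN
  R_B = -M₀/L = -(-9)/8 = 9/8 kN
Load 2 — point force P=12 kN at a=16/3 m (b=L-a=8/3):
  R_A = Pb/L = 12·(8/3)/8 = 4 kN
  R_B = Pa/L = 12·(16/3)/8 = 8 kN
Superposition: R_A = 23/8 kN, R_B = 73/8 kN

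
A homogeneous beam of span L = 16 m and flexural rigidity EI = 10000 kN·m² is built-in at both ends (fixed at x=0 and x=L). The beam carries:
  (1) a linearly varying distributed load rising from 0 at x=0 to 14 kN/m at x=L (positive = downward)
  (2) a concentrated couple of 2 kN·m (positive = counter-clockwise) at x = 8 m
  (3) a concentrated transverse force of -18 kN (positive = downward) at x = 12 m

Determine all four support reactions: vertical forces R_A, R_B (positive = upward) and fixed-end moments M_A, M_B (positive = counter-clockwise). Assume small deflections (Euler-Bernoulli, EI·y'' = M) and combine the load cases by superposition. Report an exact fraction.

Load 1 — triangular load w₀=14 kN/m (0→w₀ over full span):
  R_A = 3w₀L/20 = 3·14·16/20 = 168/5 kN
  M_A = w₀L²/30 = 14·16²/30 = 1792/15 kN·m
  R_B = 7w₀L/20 = 7·14·16/20 = 392/5 kN
  M_B = -w₀L²/20 = -14·16²/20 = -896/5 kN·m
Load 2 — applied couple M₀=2 kN·m at a=8 m (b=L-a=8):
  R_A = 6M₀ab/L³ = 6·2·8·8/16³ = 3/16 kN
  M_A = M₀b(2a-b)/L² = 2·8·(2·8-8)/16² = 1/2 kN·m
  R_B = -6M₀ab/L³ = -6·2·8·8/16³ = -3/16 kN
  M_B = M₀a(2b-a)/L² = 2·8·(2·8-8)/16² = 1/2 kN·m
Load 3 — point force P=-18 kN at a=12 m (b=L-a=4):
  R_A = Pb²(3a+b)/L³ = (-18)·4²·(3·12+4)/16³ = -45/16 kN
  M_A = Pab²/L² = (-18)·12·4²/16² = -27/2 kN·m
  R_B = Pa²(a+3b)/L³ = (-18)·12²·(12+3·4)/16³ = -243/16 kN
  M_B = -Pa²b/L² = -(-18)·12²·4/16² = 81/2 kN·m
Superposition: R_A = 1239/40 kN, M_A = 1597/15 kN·m, R_B = 2521/40 kN, M_B = -691/5 kN·m

R_A = 1239/40 kN, M_A = 1597/15 kN·m, R_B = 2521/40 kN, M_B = -691/5 kN·m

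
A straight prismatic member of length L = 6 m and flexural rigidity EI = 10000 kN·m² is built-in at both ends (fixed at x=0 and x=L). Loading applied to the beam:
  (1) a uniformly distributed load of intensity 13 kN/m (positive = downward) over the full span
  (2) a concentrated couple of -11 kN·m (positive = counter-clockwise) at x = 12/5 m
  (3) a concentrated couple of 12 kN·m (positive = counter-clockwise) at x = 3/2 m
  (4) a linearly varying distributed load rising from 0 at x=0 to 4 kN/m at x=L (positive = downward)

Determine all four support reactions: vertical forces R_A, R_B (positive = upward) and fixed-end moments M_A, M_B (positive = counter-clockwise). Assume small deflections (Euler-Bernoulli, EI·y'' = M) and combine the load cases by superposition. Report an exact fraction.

Load 1 — uniform load w=13 kN/m over full span:
  R_A = wL/2 = 13·6/2 = 39 kN
  M_A = wL²/12 = 13·6²/12 = 39 kN·m
  R_B = wL/2 = 13·6/2 = 39 kN
  M_B = -wL²/12 = -13·6²/12 = -39 kN·m
Load 2 — applied couple M₀=-11 kN·m at a=12/5 m (b=L-a=18/5):
  R_A = 6M₀ab/L³ = 6·(-11)·(12/5)·(18/5)/6³ = -66/25 kN
  M_A = M₀b(2a-b)/L² = (-11)·(18/5)·(2·(12/5)-(18/5))/6² = -33/25 kN·m
  R_B = -6M₀ab/L³ = -6·(-11)·(12/5)·(18/5)/6³ = 66/25 kN
  M_B = M₀a(2b-a)/L² = (-11)·(12/5)·(2·(18/5)-(12/5))/6² = -88/25 kN·m
Load 3 — applied couple M₀=12 kN·m at a=3/2 m (b=L-a=9/2):
  R_A = 6M₀ab/L³ = 6·12·(3/2)·(9/2)/6³ = 9/4 kN
  M_A = M₀b(2a-b)/L² = 12·(9/2)·(2·(3/2)-(9/2))/6² = -9/4 kN·m
  R_B = -6M₀ab/L³ = -6·12·(3/2)·(9/2)/6³ = -9/4 kN
  M_B = M₀a(2b-a)/L² = 12·(3/2)·(2·(9/2)-(3/2))/6² = 15/4 kN·m
Load 4 — triangular load w₀=4 kN/m (0→w₀ over full span):
  R_A = 3w₀L/20 = 3·4·6/20 = 18/5 kN
  M_A = w₀L²/30 = 4·6²/30 = 24/5 kN·m
  R_B = 7w₀L/20 = 7·4·6/20 = 42/5 kN
  M_B = -w₀L²/20 = -4·6²/20 = -36/5 kN·m
Superposition: R_A = 4221/100 kN, M_A = 4023/100 kN·m, R_B = 4779/100 kN, M_B = -4597/100 kN·m

R_A = 4221/100 kN, M_A = 4023/100 kN·m, R_B = 4779/100 kN, M_B = -4597/100 kN·m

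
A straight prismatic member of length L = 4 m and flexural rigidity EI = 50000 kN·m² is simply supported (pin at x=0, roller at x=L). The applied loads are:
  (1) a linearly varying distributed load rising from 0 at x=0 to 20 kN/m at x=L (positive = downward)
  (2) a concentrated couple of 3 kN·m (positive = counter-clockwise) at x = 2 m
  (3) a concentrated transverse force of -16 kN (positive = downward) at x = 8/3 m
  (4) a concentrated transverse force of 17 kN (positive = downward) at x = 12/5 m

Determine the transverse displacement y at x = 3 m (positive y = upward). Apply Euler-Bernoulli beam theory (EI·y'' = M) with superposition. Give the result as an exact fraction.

Load 1 — triangular load w₀=20 kN/m (0→w₀ over full span):
  y_1 = -w₀x(7L⁴-10L²x²+3x⁴)/(360LEI) = -20·3·(7·4⁴-10·4²·3²+3·3⁴)/(360·4·50000) = -119/240000 m
Load 2 — applied couple M₀=3 kN·m at a=2 m (b=L-a=2):
  y_2 = (M₀x³/(6L)-M₀(x-a)²/2+C₁x)/EI  [x>a] with C₁=M₀(3b²-L²)/(6L)=-1/2 = (3·3³/(6·4)-3·(3-2)²/2+(-1/2)·3)/50000 = 3/400000 m
Load 3 — point force P=-16 kN at a=8/3 m (b=L-a=4/3):
  y_3 = -Pa(L-x)(2Lx-a²-x²)/(6LEI)  [x>a] = -(-16)·(8/3)·(4-3)·(2·4·3-(8/3)²-3²)/(6·4·50000) = 71/253125 m
Load 4 — point force P=17 kN at a=12/5 m (b=L-a=8/5):
  y_4 = -Pa(L-x)(2Lx-a²-x²)/(6LEI)  [x>a] = -17·(12/5)·(4-3)·(2·4·3-(12/5)²-3²)/(6·4·50000) = -3927/12500000 m
Superposition: y = Σ y_i = -1057049/2025000000 m ≈ -0.000522 m

y(3) = -1057049/2025000000 m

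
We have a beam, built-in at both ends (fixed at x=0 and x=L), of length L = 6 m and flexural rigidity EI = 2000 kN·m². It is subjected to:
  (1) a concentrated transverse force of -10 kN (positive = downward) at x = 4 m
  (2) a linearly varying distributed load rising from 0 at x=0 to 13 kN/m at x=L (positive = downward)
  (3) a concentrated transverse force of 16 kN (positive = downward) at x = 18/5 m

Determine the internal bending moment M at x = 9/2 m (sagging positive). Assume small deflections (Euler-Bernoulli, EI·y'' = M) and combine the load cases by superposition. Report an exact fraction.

Load 1 — point force P=-10 kN at a=4 m (b=L-a=2):
  M_1 = Pa²(a+3b)(L-x)/L³ - Pa²b/L²  [x>a] = (-10)·4²·(4+3·2)·(6-(9/2))/6³ - (-10)·4²·2/6² = -20/9 kN·m
Load 2 — triangular load w₀=13 kN/m (0→w₀ over full span):
  M_2 = 3w₀Lx/20 - w₀L²/30 - w₀x³/(6L) = 3·13·6·(9/2)/20 - 13·6²/30 - 13·(9/2)³/(6·6) = 663/160 kN·m
Load 3 — point force P=16 kN at a=18/5 m (b=L-a=12/5):
  M_3 = Pa²(a+3b)(L-x)/L³ - Pa²b/L²  [x>a] = 16·(18/5)²·((18/5)+3·(12/5))·(6-(9/2))/6³ - 16·(18/5)²·(12/5)/6² = 216/125 kN·m
Superposition: M = Σ M_i = 131383/36000 kN·m ≈ 3.649528 kN·m

M(9/2) = 131383/36000 kN·m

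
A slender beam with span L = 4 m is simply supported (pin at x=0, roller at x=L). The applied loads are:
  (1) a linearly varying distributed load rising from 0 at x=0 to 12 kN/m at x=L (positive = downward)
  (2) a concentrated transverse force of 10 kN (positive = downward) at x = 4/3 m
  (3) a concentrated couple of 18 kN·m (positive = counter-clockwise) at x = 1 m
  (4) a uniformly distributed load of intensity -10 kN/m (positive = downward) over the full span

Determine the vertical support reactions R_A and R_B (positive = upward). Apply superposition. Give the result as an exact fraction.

Load 1 — triangular load w₀=12 kN/m (0→w₀ over full span):
  R_A = w₀L/6 = 12·4/6 = 8 kN
  R_B = w₀L/3 = 12·4/3 = 16 kN
Load 2 — point force P=10 kN at a=4/3 m (b=L-a=8/3):
  R_A = Pb/L = 10·(8/3)/4 = 20/3 kN
  R_B = Pa/L = 10·(4/3)/4 = 10/3 kN
Load 3 — applied couple M₀=18 kN·m at a=1 m (b=L-a=3):
  R_A = M₀/L = 18/4 = 9/2 kN
  R_B = -M₀/L = -18/4 = -9/2 kN
Load 4 — uniform load w=-10 kN/m over full span:
  R_A = wL/2 = (-10)·4/2 = -20 kN
  R_B = wL/2 = (-10)·4/2 = -20 kN
Superposition: R_A = -5/6 kN, R_B = -31/6 kN

R_A = -5/6 kN, R_B = -31/6 kN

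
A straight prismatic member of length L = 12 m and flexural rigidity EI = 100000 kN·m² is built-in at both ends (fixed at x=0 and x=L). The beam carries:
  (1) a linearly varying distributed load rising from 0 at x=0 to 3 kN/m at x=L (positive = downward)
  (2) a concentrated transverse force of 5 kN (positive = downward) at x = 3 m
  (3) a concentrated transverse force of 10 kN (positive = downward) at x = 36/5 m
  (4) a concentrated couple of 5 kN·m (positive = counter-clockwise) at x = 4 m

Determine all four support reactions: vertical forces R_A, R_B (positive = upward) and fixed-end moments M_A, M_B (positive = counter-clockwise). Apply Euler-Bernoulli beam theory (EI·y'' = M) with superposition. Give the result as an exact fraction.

Load 1 — triangular load w₀=3 kN/m (0→w₀ over full span):
  R_A = 3w₀L/20 = 3·3·12/20 = 27/5 kN
  M_A = w₀L²/30 = 3·12²/30 = 72/5 kN·m
  R_B = 7w₀L/20 = 7·3·12/20 = 63/5 kN
  M_B = -w₀L²/20 = -3·12²/20 = -108/5 kN·m
Load 2 — point force P=5 kN at a=3 m (b=L-a=9):
  R_A = Pb²(3a+b)/L³ = 5·9²·(3·3+9)/12³ = 135/32 kN
  M_A = Pab²/L² = 5·3·9²/12² = 135/16 kN·m
  R_B = Pa²(a+3b)/L³ = 5·3²·(3+3·9)/12³ = 25/32 kN
  M_B = -Pa²b/L² = -5·3²·9/12² = -45/16 kN·m
Load 3 — point force P=10 kN at a=36/5 m (b=L-a=24/5):
  R_A = Pb²(3a+b)/L³ = 10·(24/5)²·(3·(36/5)+(24/5))/12³ = 88/25 kN
  M_A = Pab²/L² = 10·(36/5)·(24/5)²/12² = 288/25 kN·m
  R_B = Pa²(a+3b)/L³ = 10·(36/5)²·((36/5)+3·(24/5))/12³ = 162/25 kN
  M_B = -Pa²b/L² = -10·(36/5)²·(24/5)/12² = -432/25 kN·m
Load 4 — applied couple M₀=5 kN·m at a=4 m (b=L-a=8):
  R_A = 6M₀ab/L³ = 6·5·4·8/12³ = 5/9 kN
  M_A = M₀b(2a-b)/L² = 5·8·(2·4-8)/12² = 0 kN·m
  R_B = -6M₀ab/L³ = -6·5·4·8/12³ = -5/9 kN
  M_B = M₀a(2b-a)/L² = 5·4·(2·8-4)/12² = 5/3 kN·m
Superposition: R_A = 98599/7200 kN, M_A = 13743/400 kN·m, R_B = 139001/7200 kN, M_B = -48031/1200 kN·m

R_A = 98599/7200 kN, M_A = 13743/400 kN·m, R_B = 139001/7200 kN, M_B = -48031/1200 kN·m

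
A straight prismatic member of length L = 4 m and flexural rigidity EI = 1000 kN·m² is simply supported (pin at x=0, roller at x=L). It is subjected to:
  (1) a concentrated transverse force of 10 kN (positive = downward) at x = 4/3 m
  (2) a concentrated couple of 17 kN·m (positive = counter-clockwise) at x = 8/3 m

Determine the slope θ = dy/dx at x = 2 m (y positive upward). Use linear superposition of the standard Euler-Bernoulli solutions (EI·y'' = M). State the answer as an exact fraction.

Load 1 — point force P=10 kN at a=4/3 m (b=L-a=8/3):
  θ_1 = -Pa(2L²-6Lx+3x²+a²)/(6LEI)  [x>a] = -10·(4/3)·(2·4²-6·4·2+3·2²+(4/3)²)/(6·4·1000) = 1/810 rad
Load 2 — applied couple M₀=17 kN·m at a=8/3 m (b=L-a=4/3):
  θ_2 = (M₀x²/(2L)+C₁)/EI  [x≤a] with C₁=M₀(3b²-L²)/(6L)=-68/9 = (17·2²/(2·4)+(-68/9))/1000 = 17/18000 rad
Superposition: θ = Σ θ_i = 353/162000 rad ≈ 0.002179 rad

θ(2) = 353/162000 rad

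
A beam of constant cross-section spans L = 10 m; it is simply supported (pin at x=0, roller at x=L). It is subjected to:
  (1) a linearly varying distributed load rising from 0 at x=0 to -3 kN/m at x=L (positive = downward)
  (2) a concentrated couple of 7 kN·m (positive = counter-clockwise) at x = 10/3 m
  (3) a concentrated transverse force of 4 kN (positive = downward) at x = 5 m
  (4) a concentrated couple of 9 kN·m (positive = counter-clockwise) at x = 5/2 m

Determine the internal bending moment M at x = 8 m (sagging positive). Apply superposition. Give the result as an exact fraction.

Load 1 — triangular load w₀=-3 kN/m (0→w₀ over full span):
  M_1 = w₀Lx/6 - w₀x³/(6L) = (-3)·10·8/6 - (-3)·8³/(6·10) = -72/5 kN·m
Load 2 — applied couple M₀=7 kN·m at a=10/3 m (b=L-a=20/3):
  M_2 = M₀x/L - M₀  [x>a] = 7·8/10 - 7 = -7/5 kN·m
Load 3 — point force P=4 kN at a=5 m (b=L-a=5):
  M_3 = Pa(L-x)/L  [x>a] = 4·5·(10-8)/10 = 4 kN·m
Load 4 — applied couple M₀=9 kN·m at a=5/2 m (b=L-a=15/2):
  M_4 = M₀x/L - M₀  [x>a] = 9·8/10 - 9 = -9/5 kN·m
Superposition: M = Σ M_i = -68/5 kN·m ≈ -13.600000 kN·m

M(8) = -68/5 kN·m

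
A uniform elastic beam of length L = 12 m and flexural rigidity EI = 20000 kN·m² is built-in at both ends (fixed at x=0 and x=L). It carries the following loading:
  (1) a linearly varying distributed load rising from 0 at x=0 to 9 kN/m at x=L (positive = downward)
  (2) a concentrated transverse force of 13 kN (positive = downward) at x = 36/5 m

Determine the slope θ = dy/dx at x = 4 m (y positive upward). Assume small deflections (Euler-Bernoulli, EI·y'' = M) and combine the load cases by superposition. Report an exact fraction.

θ(4) = -291/78125 rad

Load 1 — triangular load w₀=9 kN/m (0→w₀ over full span):
  θ_1 = -w₀(2x(L-x)(L-2x)(x+2L)+x²(L-x)²)/(120LEI) = -9·(2·4·(12-4)·(12-2·4)·(4+2·12)+4²·(12-4)²)/(120·12·20000) = -8/3125 rad
Load 2 — point force P=13 kN at a=36/5 m (b=L-a=24/5):
  θ_2 = -Pb²x(2aL-(3a+b)x)/(2L³EI)  [x≤a] = -13·(24/5)²·4·(2·(36/5)·12-(3·(36/5)+(24/5))·4)/(2·12³·20000) = -91/78125 rad
Superposition: θ = Σ θ_i = -291/78125 rad ≈ -0.003725 rad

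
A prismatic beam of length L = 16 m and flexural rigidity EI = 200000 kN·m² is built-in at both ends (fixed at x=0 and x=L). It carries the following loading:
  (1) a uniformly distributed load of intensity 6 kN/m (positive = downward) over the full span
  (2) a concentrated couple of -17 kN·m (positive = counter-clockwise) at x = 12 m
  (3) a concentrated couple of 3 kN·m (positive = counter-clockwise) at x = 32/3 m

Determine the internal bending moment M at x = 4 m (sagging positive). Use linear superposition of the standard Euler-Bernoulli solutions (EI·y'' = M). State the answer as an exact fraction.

M(4) = 529/32 kN·m

Load 1 — uniform load w=6 kN/m over full span:
  M_1 = wLx/2 - wL²/12 - wx²/2 = 6·16·4/2 - 6·16²/12 - 6·4²/2 = 16 kN·m
Load 2 — applied couple M₀=-17 kN·m at a=12 m (b=L-a=4):
  M_2 = R_Ax - M_A  [x≤a] with R_A=-153/128, M_A=-85/16 = (-153/128)·4 - (-85/16) = 17/32 kN·m
Load 3 — applied couple M₀=3 kN·m at a=32/3 m (b=L-a=16/3):
  M_3 = R_Ax - M_A  [x≤a] with R_A=1/4, M_A=1 = (1/4)·4 - 1 = 0 kN·m
Superposition: M = Σ M_i = 529/32 kN·m ≈ 16.531250 kN·m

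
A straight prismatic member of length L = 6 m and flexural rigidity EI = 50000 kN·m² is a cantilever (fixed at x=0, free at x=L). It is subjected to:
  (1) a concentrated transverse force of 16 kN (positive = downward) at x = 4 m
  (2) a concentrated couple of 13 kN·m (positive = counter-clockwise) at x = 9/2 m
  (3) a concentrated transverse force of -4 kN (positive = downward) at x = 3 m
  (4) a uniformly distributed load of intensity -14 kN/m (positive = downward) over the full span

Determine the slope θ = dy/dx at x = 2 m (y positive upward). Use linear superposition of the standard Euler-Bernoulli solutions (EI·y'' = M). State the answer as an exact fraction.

Load 1 — point force P=16 kN at a=4 m (b=L-a=2):
  θ_1 = -Px(2a-x)/(2EI)  [x≤a] = -16·2·(2·4-2)/(2·50000) = -6/3125 rad
Load 2 — applied couple M₀=13 kN·m at a=9/2 m (b=L-a=3/2):
  θ_2 = M₀x/EI  [x≤a] = 13·2/50000 = 13/25000 rad
Load 3 — point force P=-4 kN at a=3 m (b=L-a=3):
  θ_3 = -Px(2a-x)/(2EI)  [x≤a] = -(-4)·2·(2·3-2)/(2·50000) = 1/3125 rad
Load 4 — uniform load w=-14 kN/m over full span:
  θ_4 = -wx(x²-3Lx+3L²)/(6EI) = -(-14)·2·(2²-3·6·2+3·6²)/(6·50000) = 133/18750 rad
Superposition: θ = Σ θ_i = 451/75000 rad ≈ 0.006013 rad

θ(2) = 451/75000 rad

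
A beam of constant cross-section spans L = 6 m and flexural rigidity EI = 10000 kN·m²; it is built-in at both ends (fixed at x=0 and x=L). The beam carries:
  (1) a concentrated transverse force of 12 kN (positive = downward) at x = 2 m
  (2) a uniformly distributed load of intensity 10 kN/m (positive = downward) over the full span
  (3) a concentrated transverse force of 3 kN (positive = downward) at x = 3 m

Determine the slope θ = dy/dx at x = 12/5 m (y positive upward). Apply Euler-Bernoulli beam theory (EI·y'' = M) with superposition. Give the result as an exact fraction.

Load 1 — point force P=12 kN at a=2 m (b=L-a=4):
  θ_1 = Pa²(L-x)(2bL-(3b+a)(L-x))/(2L³EI)  [x>a] = 12·2²·(6-(12/5))·(2·4·6-(3·4+2)·(6-(12/5)))/(2·6³·10000) = -3/31250 rad
Load 2 — uniform load w=10 kN/m over full span:
  θ_2 = -wx(L-x)(L-2x)/(12EI) = -10·(12/5)·(6-(12/5))·(6-2·(12/5))/(12·10000) = -27/31250 rad
Load 3 — point force P=3 kN at a=3 m (b=L-a=3):
  θ_3 = -Pb²x(2aL-(3a+b)x)/(2L³EI)  [x≤a] = -3·3²·(12/5)·(2·3·6-(3·3+3)·(12/5))/(2·6³·10000) = -27/250000 rad
Superposition: θ = Σ θ_i = -267/250000 rad ≈ -0.001068 rad

θ(12/5) = -267/250000 rad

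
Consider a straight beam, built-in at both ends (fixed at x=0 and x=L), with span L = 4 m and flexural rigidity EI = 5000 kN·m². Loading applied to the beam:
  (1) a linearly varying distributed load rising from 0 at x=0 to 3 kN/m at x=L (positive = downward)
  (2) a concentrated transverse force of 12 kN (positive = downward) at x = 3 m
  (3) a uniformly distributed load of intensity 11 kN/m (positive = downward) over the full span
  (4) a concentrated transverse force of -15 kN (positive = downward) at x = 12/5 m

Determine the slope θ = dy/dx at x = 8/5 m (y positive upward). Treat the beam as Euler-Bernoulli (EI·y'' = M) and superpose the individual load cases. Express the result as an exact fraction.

Load 1 — triangular load w₀=3 kN/m (0→w₀ over full span):
  θ_1 = -w₀(2x(L-x)(L-2x)(x+2L)+x²(L-x)²)/(120LEI) = -3·(2·(8/5)·(4-(8/5))·(4-2·(8/5))·((8/5)+2·4)+(8/5)²·(4-(8/5))²)/(120·4·5000) = -36/390625 rad
Load 2 — point force P=12 kN at a=3 m (b=L-a=1):
  θ_2 = -Pb²x(2aL-(3a+b)x)/(2L³EI)  [x≤a] = -12·1²·(8/5)·(2·3·4-(3·3+1)·(8/5))/(2·4³·5000) = -3/12500 rad
Load 3 — uniform load w=11 kN/m over full span:
  θ_3 = -wx(L-x)(L-2x)/(12EI) = -11·(8/5)·(4-(8/5))·(4-2·(8/5))/(12·5000) = -44/78125 rad
Load 4 — point force P=-15 kN at a=12/5 m (b=L-a=8/5):
  θ_4 = -Pb²x(2aL-(3a+b)x)/(2L³EI)  [x≤a] = -(-15)·(8/5)²·(8/5)·(2·(12/5)·4-(3·(12/5)+(8/5))·(8/5))/(2·4³·5000) = 192/390625 rad
Superposition: θ = Σ θ_i = -631/1562500 rad ≈ -0.000404 rad

θ(8/5) = -631/1562500 rad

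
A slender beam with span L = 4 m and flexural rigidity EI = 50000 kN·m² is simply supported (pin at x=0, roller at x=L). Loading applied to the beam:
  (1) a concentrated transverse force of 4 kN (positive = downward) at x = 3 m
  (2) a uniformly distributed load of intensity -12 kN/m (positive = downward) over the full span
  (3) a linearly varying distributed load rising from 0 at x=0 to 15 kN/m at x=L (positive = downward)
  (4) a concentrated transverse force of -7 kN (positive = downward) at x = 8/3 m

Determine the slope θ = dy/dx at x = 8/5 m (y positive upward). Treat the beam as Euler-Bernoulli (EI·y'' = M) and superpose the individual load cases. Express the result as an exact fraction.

θ(8/5) = 79087/1012500000 rad

Load 1 — point force P=4 kN at a=3 m (b=L-a=1):
  θ_1 = -Pb(L²-b²-3x²)/(6LEI)  [x≤a] = -4·1·(4²-1²-3·(8/5)²)/(6·4·50000) = -61/2500000 rad
Load 2 — uniform load w=-12 kN/m over full span:
  θ_2 = -w(L³-6Lx²+4x³)/(24EI) = -(-12)·(4³-6·4·(8/5)²+4·(8/5)³)/(24·50000) = 74/390625 rad
Load 3 — triangular load w₀=15 kN/m (0→w₀ over full span):
  θ_3 = -w₀(7L⁴-30L²x²+15x⁴)/(360LEI) = -15·(7·4⁴-30·4²·(8/5)²+15·(8/5)⁴)/(360·4·50000) = -323/2343750 rad
Load 4 — point force P=-7 kN at a=8/3 m (b=L-a=4/3):
  θ_4 = -Pb(L²-b²-3x²)/(6LEI)  [x≤a] = -(-7)·(4/3)·(4²-(4/3)²-3·(8/5)²)/(6·4·50000) = 322/6328125 rad
Superposition: θ = Σ θ_i = 79087/1012500000 rad ≈ 0.000078 rad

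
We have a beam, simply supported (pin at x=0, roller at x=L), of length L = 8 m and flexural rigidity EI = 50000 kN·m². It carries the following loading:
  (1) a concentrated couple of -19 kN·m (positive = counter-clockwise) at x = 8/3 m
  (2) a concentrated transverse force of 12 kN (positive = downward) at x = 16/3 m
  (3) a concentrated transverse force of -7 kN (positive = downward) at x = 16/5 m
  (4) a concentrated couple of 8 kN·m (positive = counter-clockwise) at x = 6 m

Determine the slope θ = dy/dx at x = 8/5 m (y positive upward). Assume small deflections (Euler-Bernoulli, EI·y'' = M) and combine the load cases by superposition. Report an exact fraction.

θ(8/5) = -47893/84375000 rad

Load 1 — applied couple M₀=-19 kN·m at a=8/3 m (b=L-a=16/3):
  θ_1 = (M₀x²/(2L)+C₁)/EI  [x≤a] with C₁=M₀(3b²-L²)/(6L)=-76/9 = ((-19)·(8/5)²/(2·8)+(-76/9))/50000 = -323/1406250 rad
Load 2 — point force P=12 kN at a=16/3 m (b=L-a=8/3):
  θ_2 = -Pb(L²-b²-3x²)/(6LEI)  [x≤a] = -12·(8/3)·(8²-(8/3)²-3·(8/5)²)/(6·8·50000) = -1384/2109375 rad
Load 3 — point force P=-7 kN at a=16/5 m (b=L-a=24/5):
  θ_3 = -Pb(L²-b²-3x²)/(6LEI)  [x≤a] = -(-7)·(24/5)·(8²-(24/5)²-3·(8/5)²)/(6·8·50000) = 182/390625 rad
Load 4 — applied couple M₀=8 kN·m at a=6 m (b=L-a=2):
  θ_4 = (M₀x²/(2L)+C₁)/EI  [x≤a] with C₁=M₀(3b²-L²)/(6L)=-26/3 = (8·(8/5)²/(2·8)+(-26/3))/50000 = -277/1875000 rad
Superposition: θ = Σ θ_i = -47893/84375000 rad ≈ -0.000568 rad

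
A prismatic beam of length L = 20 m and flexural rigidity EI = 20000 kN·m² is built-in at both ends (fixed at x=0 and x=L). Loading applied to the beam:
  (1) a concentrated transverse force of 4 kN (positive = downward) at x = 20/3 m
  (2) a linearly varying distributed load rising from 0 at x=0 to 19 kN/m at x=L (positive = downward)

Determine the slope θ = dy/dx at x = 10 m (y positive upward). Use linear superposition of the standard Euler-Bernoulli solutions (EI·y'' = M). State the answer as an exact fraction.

θ(10) = -31/8640 rad

Load 1 — point force P=4 kN at a=20/3 m (b=L-a=40/3):
  θ_1 = Pa²(L-x)(2bL-(3b+a)(L-x))/(2L³EI)  [x>a] = 4·(20/3)²·(20-10)·(2·(40/3)·20-(3·(40/3)+(20/3))·(20-10))/(2·20³·20000) = 1/2700 rad
Load 2 — triangular load w₀=19 kN/m (0→w₀ over full span):
  θ_2 = -w₀(2x(L-x)(L-2x)(x+2L)+x²(L-x)²)/(120LEI) = -19·(2·10·(20-10)·(20-2·10)·(10+2·20)+10²·(20-10)²)/(120·20·20000) = -19/4800 rad
Superposition: θ = Σ θ_i = -31/8640 rad ≈ -0.003588 rad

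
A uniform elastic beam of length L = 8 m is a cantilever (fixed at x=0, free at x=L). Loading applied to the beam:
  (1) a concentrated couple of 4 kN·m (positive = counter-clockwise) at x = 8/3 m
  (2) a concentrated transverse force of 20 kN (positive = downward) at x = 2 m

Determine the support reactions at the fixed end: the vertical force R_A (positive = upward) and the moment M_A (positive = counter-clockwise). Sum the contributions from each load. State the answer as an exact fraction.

Load 1 — applied couple M₀=4 kN·m at a=8/3 m (b=L-a=16/3):
  R_A = 0 kN
  M_A = -M₀ = -4 kN·m
Load 2 — point force P=20 kN at a=2 m (b=L-a=6):
  R_A = P = 20 kN
  M_A = Pa = 20·2 = 40 kN·m
Superposition: R_A = 20 kN, M_A = 36 kN·m

R_A = 20 kN, M_A = 36 kN·m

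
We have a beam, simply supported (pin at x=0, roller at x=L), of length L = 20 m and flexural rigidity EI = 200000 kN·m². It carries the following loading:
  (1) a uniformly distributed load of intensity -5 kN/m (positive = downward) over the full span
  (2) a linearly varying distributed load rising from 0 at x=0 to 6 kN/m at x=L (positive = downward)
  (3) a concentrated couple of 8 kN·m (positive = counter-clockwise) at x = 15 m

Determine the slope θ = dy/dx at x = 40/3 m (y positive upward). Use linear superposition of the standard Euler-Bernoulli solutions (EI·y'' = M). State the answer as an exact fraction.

θ(40/3) = -1099/648000 rad

Load 1 — uniform load w=-5 kN/m over full span:
  θ_1 = -w(L³-6Lx²+4x³)/(24EI) = -(-5)·(20³-6·20·(40/3)²+4·(40/3)³)/(24·200000) = -13/3240 rad
Load 2 — triangular load w₀=6 kN/m (0→w₀ over full span):
  θ_2 = -w₀(7L⁴-30L²x²+15x⁴)/(360LEI) = -6·(7·20⁴-30·20²·(40/3)²+15·(40/3)⁴)/(360·20·200000) = 91/40500 rad
Load 3 — applied couple M₀=8 kN·m at a=15 m (b=L-a=5):
  θ_3 = (M₀x²/(2L)+C₁)/EI  [x≤a] with C₁=M₀(3b²-L²)/(6L)=-65/3 = (8·(40/3)²/(2·20)+(-65/3))/200000 = 1/14400 rad
Superposition: θ = Σ θ_i = -1099/648000 rad ≈ -0.001696 rad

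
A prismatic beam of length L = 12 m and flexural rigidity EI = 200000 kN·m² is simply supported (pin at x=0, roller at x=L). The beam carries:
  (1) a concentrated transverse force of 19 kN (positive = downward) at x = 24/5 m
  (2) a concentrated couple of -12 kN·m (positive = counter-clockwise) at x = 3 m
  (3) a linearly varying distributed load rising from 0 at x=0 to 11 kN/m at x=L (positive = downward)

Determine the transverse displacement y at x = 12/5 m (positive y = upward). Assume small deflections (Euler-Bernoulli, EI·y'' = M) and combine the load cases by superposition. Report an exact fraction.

Load 1 — point force P=19 kN at a=24/5 m (b=L-a=36/5):
  y_1 = -Pbx(L²-b²-x²)/(6LEI)  [x≤a] = -19·(36/5)·(12/5)·(12²-(36/5)²-(12/5)²)/(6·12·200000) = -1539/781250 m
Load 2 — applied couple M₀=-12 kN·m at a=3 m (b=L-a=9):
  y_2 = (M₀x³/(6L)+C₁x)/EI  [x≤a] with C₁=M₀(3b²-L²)/(6L)=-33/2 = ((-12)·(12/5)³/(6·12)+(-33/2)·(12/5))/200000 = -2619/12500000 m
Load 3 — triangular load w₀=11 kN/m (0→w₀ over full span):
  y_3 = -w₀x(7L⁴-10L²x²+3x⁴)/(360LEI) = -11·(12/5)·(7·12⁴-10·12²·(12/5)²+3·(12/5)⁴)/(360·12·200000) = -204336/48828125 m
Superposition: y = Σ y_i = -9944127/1562500000 m ≈ -0.006364 m

y(12/5) = -9944127/1562500000 m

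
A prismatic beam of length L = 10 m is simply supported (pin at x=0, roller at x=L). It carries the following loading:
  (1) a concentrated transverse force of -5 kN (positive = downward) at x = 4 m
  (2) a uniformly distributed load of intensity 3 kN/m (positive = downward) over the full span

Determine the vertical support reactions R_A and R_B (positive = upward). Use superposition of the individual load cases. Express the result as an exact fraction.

R_A = 12 kN, R_B = 13 kN

Load 1 — point force P=-5 kN at a=4 m (b=L-a=6):
  R_A = Pb/L = (-5)·6/10 = -3 kN
  R_B = Pa/L = (-5)·4/10 = -2 kN
Load 2 — uniform load w=3 kN/m over full span:
  R_A = wL/2 = 3·10/2 = 15 kN
  R_B = wL/2 = 3·10/2 = 15 kN
Superposition: R_A = 12 kN, R_B = 13 kN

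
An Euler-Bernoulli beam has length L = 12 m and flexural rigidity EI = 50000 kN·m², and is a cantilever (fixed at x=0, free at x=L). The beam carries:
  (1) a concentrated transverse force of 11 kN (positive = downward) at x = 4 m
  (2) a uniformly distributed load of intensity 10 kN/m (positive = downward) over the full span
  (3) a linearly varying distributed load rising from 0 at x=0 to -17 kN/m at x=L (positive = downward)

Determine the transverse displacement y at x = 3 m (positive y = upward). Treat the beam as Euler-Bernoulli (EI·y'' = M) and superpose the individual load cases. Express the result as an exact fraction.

Load 1 — point force P=11 kN at a=4 m (b=L-a=8):
  y_1 = -Px²(3a-x)/(6EI)  [x≤a] = -11·3²·(3·4-3)/(6·50000) = -297/100000 m
Load 2 — uniform load w=10 kN/m over full span:
  y_2 = -wx²(x²-4Lx+6L²)/(24EI) = -10·3²·(3²-4·12·3+6·12²)/(24·50000) = -2187/40000 m
Load 3 — triangular load w₀=-17 kN/m (0→w₀ over full span):
  y_3 = (w₀Lx³/12-w₀L²x²/6-w₀x⁵/(120L))/EI = ((-17)·12·3³/12-(-17)·12²·3²/6-(-17)·3⁵/(120·12))/50000 = 514539/8000000 m
Superposition: y = Σ y_i = 53379/8000000 m ≈ 0.006672 m

y(3) = 53379/8000000 m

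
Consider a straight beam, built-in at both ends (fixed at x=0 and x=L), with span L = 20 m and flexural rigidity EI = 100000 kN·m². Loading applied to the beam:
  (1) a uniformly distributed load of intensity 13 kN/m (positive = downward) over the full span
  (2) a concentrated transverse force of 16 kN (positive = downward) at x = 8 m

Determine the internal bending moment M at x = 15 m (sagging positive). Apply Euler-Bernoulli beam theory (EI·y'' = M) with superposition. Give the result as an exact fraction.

M(15) = 7741/150 kN·m

Load 1 — uniform load w=13 kN/m over full span:
  M_1 = wLx/2 - wL²/12 - wx²/2 = 13·20·15/2 - 13·20²/12 - 13·15²/2 = 325/6 kN·m
Load 2 — point force P=16 kN at a=8 m (b=L-a=12):
  M_2 = Pa²(a+3b)(L-x)/L³ - Pa²b/L²  [x>a] = 16·8²·(8+3·12)·(20-15)/20³ - 16·8²·12/20² = -64/25 kN·m
Superposition: M = Σ M_i = 7741/150 kN·m ≈ 51.606667 kN·m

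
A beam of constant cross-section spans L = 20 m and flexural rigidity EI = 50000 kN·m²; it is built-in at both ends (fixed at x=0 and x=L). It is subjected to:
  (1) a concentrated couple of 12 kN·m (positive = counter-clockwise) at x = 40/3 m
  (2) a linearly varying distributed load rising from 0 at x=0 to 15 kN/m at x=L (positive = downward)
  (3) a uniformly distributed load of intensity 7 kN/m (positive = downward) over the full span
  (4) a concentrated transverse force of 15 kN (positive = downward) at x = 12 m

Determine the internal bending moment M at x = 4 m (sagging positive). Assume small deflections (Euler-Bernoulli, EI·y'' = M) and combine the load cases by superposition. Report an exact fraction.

Load 1 — applied couple M₀=12 kN·m at a=40/3 m (b=L-a=20/3):
  M_1 = R_Ax - M_A  [x≤a] with R_A=4/5, M_A=4 = (4/5)·4 - 4 = -4/5 kN·m
Load 2 — triangular load w₀=15 kN/m (0→w₀ over full span):
  M_2 = 3w₀Lx/20 - w₀L²/30 - w₀x³/(6L) = 3·15·20·4/20 - 15·20²/30 - 15·4³/(6·20) = -28 kN·m
Load 3 — uniform load w=7 kN/m over full span:
  M_3 = wLx/2 - wL²/12 - wx²/2 = 7·20·4/2 - 7·20²/12 - 7·4²/2 = -28/3 kN·m
Load 4 — point force P=15 kN at a=12 m (b=L-a=8):
  M_4 = Pb²(3a+b)x/L³ - Pab²/L²  [x≤a] = 15·8²·(3·12+8)·4/20³ - 15·12·8²/20² = -192/25 kN·m
Superposition: M = Σ M_i = -3436/75 kN·m ≈ -45.813333 kN·m

M(4) = -3436/75 kN·m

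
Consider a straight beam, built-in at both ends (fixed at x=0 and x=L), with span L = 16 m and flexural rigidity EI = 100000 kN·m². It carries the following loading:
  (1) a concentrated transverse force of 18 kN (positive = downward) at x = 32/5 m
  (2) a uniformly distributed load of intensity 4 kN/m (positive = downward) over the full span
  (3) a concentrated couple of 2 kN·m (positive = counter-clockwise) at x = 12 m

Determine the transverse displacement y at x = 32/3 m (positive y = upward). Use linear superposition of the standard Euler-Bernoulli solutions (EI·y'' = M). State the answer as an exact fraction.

y(32/3) = -739934/94921875 m

Load 1 — point force P=18 kN at a=32/5 m (b=L-a=48/5):
  y_1 = -Pa²(L-x)²(3bL-(3b+a)(L-x))/(6L³EI)  [x>a] = -18·(32/5)²·(16-(32/3))²·(3·(48/5)·16-(3·(48/5)+(32/5))·(16-(32/3)))/(6·16³·100000) = -8192/3515625 m
Load 2 — uniform load w=4 kN/m over full span:
  y_2 = -wx²(L-x)²/(24EI) = -4·(32/3)²·(16-(32/3))²/(24·100000) = -4096/759375 m
Load 3 — applied couple M₀=2 kN·m at a=12 m (b=L-a=4):
  y_3 = (R_Ax³/6 - M_Ax²/2)/EI  [x≤a] with R_A=9/64, M_A=5/8 = ((9/64)·(32/3)³/6 - (5/8)·(32/3)²/2)/100000 = -2/28125 m
Superposition: y = Σ y_i = -739934/94921875 m ≈ -0.007795 m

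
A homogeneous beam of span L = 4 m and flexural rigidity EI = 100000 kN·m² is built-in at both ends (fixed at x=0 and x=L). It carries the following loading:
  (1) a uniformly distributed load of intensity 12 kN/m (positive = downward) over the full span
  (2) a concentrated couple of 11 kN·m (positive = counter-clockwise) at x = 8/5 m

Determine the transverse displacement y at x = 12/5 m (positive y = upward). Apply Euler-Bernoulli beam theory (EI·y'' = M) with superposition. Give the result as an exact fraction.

y(12/5) = -544/9765625 m

Load 1 — uniform load w=12 kN/m over full span:
  y_1 = -wx²(L-x)²/(24EI) = -12·(12/5)²·(4-(12/5))²/(24·100000) = -144/1953125 m
Load 2 — applied couple M₀=11 kN·m at a=8/5 m (b=L-a=12/5):
  y_2 = (R_Ax³/6 - M_Ax²/2 - M₀(x-a)²/2)/EI  [x>a] with R_A=99/25, M_A=33/25 = ((99/25)·(12/5)³/6 - (33/25)·(12/5)²/2 - 11·((12/5)-(8/5))²/2)/100000 = 176/9765625 m
Superposition: y = Σ y_i = -544/9765625 m ≈ -0.000056 m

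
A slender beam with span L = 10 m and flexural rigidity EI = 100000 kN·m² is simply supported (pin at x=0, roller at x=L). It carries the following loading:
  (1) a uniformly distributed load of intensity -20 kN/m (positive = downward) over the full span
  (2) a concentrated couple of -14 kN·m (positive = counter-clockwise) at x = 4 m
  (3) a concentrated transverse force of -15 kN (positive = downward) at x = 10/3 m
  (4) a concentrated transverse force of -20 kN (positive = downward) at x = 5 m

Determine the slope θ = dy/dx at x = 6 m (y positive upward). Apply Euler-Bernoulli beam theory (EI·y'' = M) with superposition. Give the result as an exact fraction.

θ(6) = -43849/13500000 rad

Load 1 — uniform load w=-20 kN/m over full span:
  θ_1 = -w(L³-6Lx²+4x³)/(24EI) = -(-20)·(10³-6·10·6²+4·6³)/(24·100000) = -37/15000 rad
Load 2 — applied couple M₀=-14 kN·m at a=4 m (b=L-a=6):
  θ_2 = (M₀x²/(2L)-M₀(x-a)+C₁)/EI  [x>a] with C₁=M₀(3b²-L²)/(6L)=-28/15 = ((-14)·6²/(2·10)-(-14)·(6-4)+(-28/15))/100000 = 7/750000 rad
Load 3 — point force P=-15 kN at a=10/3 m (b=L-a=20/3):
  θ_3 = -Pa(2L²-6Lx+3x²+a²)/(6LEI)  [x>a] = -(-15)·(10/3)·(2·10²-6·10·6+3·6²+(10/3)²)/(6·10·100000) = -23/67500 rad
Load 4 — point force P=-20 kN at a=5 m (b=L-a=5):
  θ_4 = -Pa(2L²-6Lx+3x²+a²)/(6LEI)  [x>a] = -(-20)·5·(2·10²-6·10·6+3·6²+5²)/(6·10·100000) = -9/20000 rad
Superposition: θ = Σ θ_i = -43849/13500000 rad ≈ -0.003248 rad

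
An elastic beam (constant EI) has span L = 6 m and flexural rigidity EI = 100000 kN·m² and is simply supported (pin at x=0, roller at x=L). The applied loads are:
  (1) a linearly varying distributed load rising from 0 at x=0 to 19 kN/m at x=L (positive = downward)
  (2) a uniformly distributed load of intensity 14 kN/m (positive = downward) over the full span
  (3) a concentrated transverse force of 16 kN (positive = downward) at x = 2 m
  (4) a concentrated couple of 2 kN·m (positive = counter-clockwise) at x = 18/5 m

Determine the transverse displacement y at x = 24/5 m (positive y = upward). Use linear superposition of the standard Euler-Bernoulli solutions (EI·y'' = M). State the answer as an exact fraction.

y(24/5) = -3202393/1171875000 m

Load 1 — triangular load w₀=19 kN/m (0→w₀ over full span):
  y_1 = -w₀x(7L⁴-10L²x²+3x⁴)/(360LEI) = -19·(24/5)·(7·6⁴-10·6²·(24/5)²+3·(24/5)⁴)/(360·6·100000) = -195453/195312500 m
Load 2 — uniform load w=14 kN/m over full span:
  y_2 = -wx(L³-2Lx²+x³)/(24EI) = -14·(24/5)·(6³-2·6·(24/5)²+(24/5)³)/(24·100000) = -5481/3906250 m
Load 3 — point force P=16 kN at a=2 m (b=L-a=4):
  y_3 = -Pa(L-x)(2Lx-a²-x²)/(6LEI)  [x>a] = -16·2·(6-(24/5))·(2·6·(24/5)-2²-(24/5)²)/(6·6·100000) = -382/1171875 m
Load 4 — applied couple M₀=2 kN·m at a=18/5 m (b=L-a=12/5):
  y_4 = (M₀x³/(6L)-M₀(x-a)²/2+C₁x)/EI  [x>a] with C₁=M₀(3b²-L²)/(6L)=-26/25 = (2·(24/5)³/(6·6)-2·((24/5)-(18/5))²/2+(-26/25)·(24/5))/100000 = -9/3125000 m
Superposition: y = Σ y_i = -3202393/1171875000 m ≈ -0.002733 m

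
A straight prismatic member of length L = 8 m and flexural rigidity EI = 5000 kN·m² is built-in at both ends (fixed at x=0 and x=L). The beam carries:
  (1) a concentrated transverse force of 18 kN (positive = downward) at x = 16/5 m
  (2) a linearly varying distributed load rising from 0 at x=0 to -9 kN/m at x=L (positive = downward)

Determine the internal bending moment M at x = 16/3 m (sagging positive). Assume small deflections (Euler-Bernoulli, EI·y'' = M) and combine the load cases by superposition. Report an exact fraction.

Load 1 — point force P=18 kN at a=16/5 m (b=L-a=24/5):
  M_1 = Pa²(a+3b)(L-x)/L³ - Pa²b/L²  [x>a] = 18·(16/5)²·((16/5)+3·(24/5))·(8-(16/3))/8³ - 18·(16/5)²·(24/5)/8² = 384/125 kN·m
Load 2 — triangular load w₀=-9 kN/m (0→w₀ over full span):
  M_2 = 3w₀Lx/20 - w₀L²/30 - w₀x³/(6L) = 3·(-9)·8·(16/3)/20 - (-9)·8²/30 - (-9)·(16/3)³/(6·8) = -448/45 kN·m
Superposition: M = Σ M_i = -7744/1125 kN·m ≈ -6.883556 kN·m

M(16/3) = -7744/1125 kN·m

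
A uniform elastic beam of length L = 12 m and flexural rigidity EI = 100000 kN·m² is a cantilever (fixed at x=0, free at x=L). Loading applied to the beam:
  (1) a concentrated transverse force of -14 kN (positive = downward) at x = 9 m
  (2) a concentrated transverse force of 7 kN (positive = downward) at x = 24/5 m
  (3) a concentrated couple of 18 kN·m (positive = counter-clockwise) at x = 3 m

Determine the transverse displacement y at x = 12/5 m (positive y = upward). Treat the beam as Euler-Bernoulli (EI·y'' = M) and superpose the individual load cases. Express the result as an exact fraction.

y(12/5) = 1179/390625 m

Load 1 — point force P=-14 kN at a=9 m (b=L-a=3):
  y_1 = -Px²(3a-x)/(6EI)  [x≤a] = -(-14)·(12/5)²·(3·9-(12/5))/(6·100000) = 2583/781250 m
Load 2 — point force P=7 kN at a=24/5 m (b=L-a=36/5):
  y_2 = -Px²(3a-x)/(6EI)  [x≤a] = -7·(12/5)²·(3·(24/5)-(12/5))/(6·100000) = -63/78125 m
Load 3 — applied couple M₀=18 kN·m at a=3 m (b=L-a=9):
  y_3 = M₀x²/(2EI)  [x≤a] = 18·(12/5)²/(2·100000) = 81/156250 m
Superposition: y = Σ y_i = 1179/390625 m ≈ 0.003018 m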